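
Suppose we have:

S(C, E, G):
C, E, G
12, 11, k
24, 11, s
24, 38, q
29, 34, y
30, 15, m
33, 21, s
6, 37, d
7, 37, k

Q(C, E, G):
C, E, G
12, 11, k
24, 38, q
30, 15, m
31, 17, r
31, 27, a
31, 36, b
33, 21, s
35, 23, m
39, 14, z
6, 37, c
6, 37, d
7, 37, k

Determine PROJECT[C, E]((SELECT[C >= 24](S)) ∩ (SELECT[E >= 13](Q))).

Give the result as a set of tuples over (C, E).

{(24, 38), (30, 15), (33, 21)}

σ[C >= 24]: keep tuples satisfying C >= 24 → {(24, 11, s), (24, 38, q), (29, 34, y), (30, 15, m), (33, 21, s)}
σ[E >= 13]: keep tuples satisfying E >= 13 → {(24, 38, q), (30, 15, m), (31, 17, r), (31, 27, a), (31, 36, b), (33, 21, s), (35, 23, m), (39, 14, z), (6, 37, c), (6, 37, d), (7, 37, k)}
Intersection: {(24, 11, s), (24, 38, q), (29, 34, y), (30, 15, m), (33, 21, s)} with {(24, 38, q), (30, 15, m), (31, 17, r), (31, 27, a), (31, 36, b), (33, 21, s), (35, 23, m), (39, 14, z), (6, 37, c), (6, 37, d), (7, 37, k)} → {(24, 38, q), (30, 15, m), (33, 21, s)}
Projecting to C, E: {(24, 38), (30, 15), (33, 21)}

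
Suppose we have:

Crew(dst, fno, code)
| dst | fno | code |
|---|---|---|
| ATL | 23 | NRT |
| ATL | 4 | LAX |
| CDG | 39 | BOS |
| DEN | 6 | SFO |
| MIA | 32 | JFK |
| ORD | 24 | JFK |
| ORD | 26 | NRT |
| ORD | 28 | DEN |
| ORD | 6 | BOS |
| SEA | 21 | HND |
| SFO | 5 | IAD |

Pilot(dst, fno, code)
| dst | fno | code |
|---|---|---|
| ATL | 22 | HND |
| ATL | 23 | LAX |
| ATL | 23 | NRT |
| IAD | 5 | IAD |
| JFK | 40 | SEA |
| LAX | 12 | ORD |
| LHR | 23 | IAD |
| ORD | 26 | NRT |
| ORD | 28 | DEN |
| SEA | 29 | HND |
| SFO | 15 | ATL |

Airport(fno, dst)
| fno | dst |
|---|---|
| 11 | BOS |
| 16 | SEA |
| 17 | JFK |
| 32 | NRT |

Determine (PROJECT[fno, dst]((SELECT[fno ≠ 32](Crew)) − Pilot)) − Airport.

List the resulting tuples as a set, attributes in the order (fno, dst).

{(21, SEA), (24, ORD), (39, CDG), (4, ATL), (5, SFO), (6, DEN), (6, ORD)}

Apply σ_{fno ≠ 32}; surviving tuples: {(ATL, 23, NRT), (ATL, 4, LAX), (CDG, 39, BOS), (DEN, 6, SFO), (ORD, 24, JFK), (ORD, 26, NRT), (ORD, 28, DEN), (ORD, 6, BOS), (SEA, 21, HND), (SFO, 5, IAD)}
Taking the difference: {(ATL, 4, LAX), (CDG, 39, BOS), (DEN, 6, SFO), (ORD, 24, JFK), (ORD, 6, BOS), (SEA, 21, HND), (SFO, 5, IAD)}
π_{fno, dst} gives {(21, SEA), (24, ORD), (39, CDG), (4, ATL), (5, SFO), (6, DEN), (6, ORD)}.
Taking the difference: {(21, SEA), (24, ORD), (39, CDG), (4, ATL), (5, SFO), (6, DEN), (6, ORD)}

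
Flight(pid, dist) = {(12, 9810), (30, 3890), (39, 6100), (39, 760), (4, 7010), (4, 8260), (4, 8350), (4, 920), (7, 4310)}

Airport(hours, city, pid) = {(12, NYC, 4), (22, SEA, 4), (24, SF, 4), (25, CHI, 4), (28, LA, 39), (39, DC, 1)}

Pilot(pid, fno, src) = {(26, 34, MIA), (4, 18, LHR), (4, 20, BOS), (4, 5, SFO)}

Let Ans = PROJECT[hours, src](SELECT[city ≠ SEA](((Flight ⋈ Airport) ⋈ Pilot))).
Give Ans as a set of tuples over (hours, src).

Flight ⋈ Airport (natural join on pid): {(39, 6100, 28, LA), (39, 760, 28, LA), (4, 7010, 12, NYC), (4, 7010, 22, SEA), (4, 7010, 24, SF), (4, 7010, 25, CHI), (4, 8260, 12, NYC), (4, 8260, 22, SEA), (4, 8260, 24, SF), (4, 8260, 25, CHI), (4, 8350, 12, NYC), (4, 8350, 22, SEA), (4, 8350, 24, SF), (4, 8350, 25, CHI), (4, 920, 12, NYC), (4, 920, 22, SEA), (4, 920, 24, SF), (4, 920, 25, CHI)}
(Flight ⋈ Airport) ⋈ Pilot (natural join on pid): {(4, 7010, 12, NYC, 18, LHR), (4, 7010, 12, NYC, 20, BOS), (4, 7010, 12, NYC, 5, SFO), (4, 7010, 22, SEA, 18, LHR), (4, 7010, 22, SEA, 20, BOS), (4, 7010, 22, SEA, 5, SFO), (4, 7010, 24, SF, 18, LHR), (4, 7010, 24, SF, 20, BOS), (4, 7010, 24, SF, 5, SFO), (4, 7010, 25, CHI, 18, LHR), (4, 7010, 25, CHI, 20, BOS), (4, 7010, 25, CHI, 5, SFO), (4, 8260, 12, NYC, 18, LHR), (4, 8260, 12, NYC, 20, BOS), (4, 8260, 12, NYC, 5, SFO), (4, 8260, 22, SEA, 18, LHR), (4, 8260, 22, SEA, 20, BOS), (4, 8260, 22, SEA, 5, SFO), (4, 8260, 24, SF, 18, LHR), (4, 8260, 24, SF, 20, BOS), (4, 8260, 24, SF, 5, SFO), (4, 8260, 25, CHI, 18, LHR), (4, 8260, 25, CHI, 20, BOS), (4, 8260, 25, CHI, 5, SFO), (4, 8350, 12, NYC, 18, LHR), (4, 8350, 12, NYC, 20, BOS), (4, 8350, 12, NYC, 5, SFO), (4, 8350, 22, SEA, 18, LHR), (4, 8350, 22, SEA, 20, BOS), (4, 8350, 22, SEA, 5, SFO), (4, 8350, 24, SF, 18, LHR), (4, 8350, 24, SF, 20, BOS), (4, 8350, 24, SF, 5, SFO), (4, 8350, 25, CHI, 18, LHR), (4, 8350, 25, CHI, 20, BOS), (4, 8350, 25, CHI, 5, SFO), (4, 920, 12, NYC, 18, LHR), (4, 920, 12, NYC, 20, BOS), (4, 920, 12, NYC, 5, SFO), (4, 920, 22, SEA, 18, LHR), (4, 920, 22, SEA, 20, BOS), (4, 920, 22, SEA, 5, SFO), (4, 920, 24, SF, 18, LHR), (4, 920, 24, SF, 20, BOS), (4, 920, 24, SF, 5, SFO), (4, 920, 25, CHI, 18, LHR), (4, 920, 25, CHI, 20, BOS), (4, 920, 25, CHI, 5, SFO)}
Filtering on city ≠ SEA leaves {(4, 7010, 12, NYC, 18, LHR), (4, 7010, 12, NYC, 20, BOS), (4, 7010, 12, NYC, 5, SFO), (4, 7010, 24, SF, 18, LHR), (4, 7010, 24, SF, 20, BOS), (4, 7010, 24, SF, 5, SFO), (4, 7010, 25, CHI, 18, LHR), (4, 7010, 25, CHI, 20, BOS), (4, 7010, 25, CHI, 5, SFO), (4, 8260, 12, NYC, 18, LHR), (4, 8260, 12, NYC, 20, BOS), (4, 8260, 12, NYC, 5, SFO), (4, 8260, 24, SF, 18, LHR), (4, 8260, 24, SF, 20, BOS), (4, 8260, 24, SF, 5, SFO), (4, 8260, 25, CHI, 18, LHR), (4, 8260, 25, CHI, 20, BOS), (4, 8260, 25, CHI, 5, SFO), (4, 8350, 12, NYC, 18, LHR), (4, 8350, 12, NYC, 20, BOS), (4, 8350, 12, NYC, 5, SFO), (4, 8350, 24, SF, 18, LHR), (4, 8350, 24, SF, 20, BOS), (4, 8350, 24, SF, 5, SFO), (4, 8350, 25, CHI, 18, LHR), (4, 8350, 25, CHI, 20, BOS), (4, 8350, 25, CHI, 5, SFO), (4, 920, 12, NYC, 18, LHR), (4, 920, 12, NYC, 20, BOS), (4, 920, 12, NYC, 5, SFO), (4, 920, 24, SF, 18, LHR), (4, 920, 24, SF, 20, BOS), (4, 920, 24, SF, 5, SFO), (4, 920, 25, CHI, 18, LHR), (4, 920, 25, CHI, 20, BOS), (4, 920, 25, CHI, 5, SFO)}.
π_{hours, src} gives {(12, BOS), (12, LHR), (12, SFO), (24, BOS), (24, LHR), (24, SFO), (25, BOS), (25, LHR), (25, SFO)} (27 duplicate(s) eliminated).

{(12, BOS), (12, LHR), (12, SFO), (24, BOS), (24, LHR), (24, SFO), (25, BOS), (25, LHR), (25, SFO)}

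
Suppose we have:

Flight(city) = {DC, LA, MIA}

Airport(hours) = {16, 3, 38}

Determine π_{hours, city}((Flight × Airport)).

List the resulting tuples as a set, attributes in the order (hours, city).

{(16, DC), (16, LA), (16, MIA), (3, DC), (3, LA), (3, MIA), (38, DC), (38, LA), (38, MIA)}

Flight × Airport: Cartesian product, 3·3 = 9 tuples over (city, hours).
Projecting to hours, city: {(16, DC), (16, LA), (16, MIA), (3, DC), (3, LA), (3, MIA), (38, DC), (38, LA), (38, MIA)}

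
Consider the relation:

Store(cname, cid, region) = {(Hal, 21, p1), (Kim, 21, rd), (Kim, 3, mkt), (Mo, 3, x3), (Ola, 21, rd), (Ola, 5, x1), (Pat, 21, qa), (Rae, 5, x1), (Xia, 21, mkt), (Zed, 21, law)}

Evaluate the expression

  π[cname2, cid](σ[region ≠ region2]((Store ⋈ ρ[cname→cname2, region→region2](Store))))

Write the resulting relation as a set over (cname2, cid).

{(Hal, 21), (Kim, 21), (Kim, 3), (Mo, 3), (Ola, 21), (Pat, 21), (Xia, 21), (Zed, 21)}

ρ[cname→cname2, region→region2]: schema becomes (cname2, cid, region2); tuples unchanged.
Natural join on cid: {(Hal, 21, p1, Hal, p1), (Hal, 21, p1, Kim, rd), (Hal, 21, p1, Ola, rd), (Hal, 21, p1, Pat, qa), (Hal, 21, p1, Xia, mkt), (Hal, 21, p1, Zed, law), (Kim, 21, rd, Hal, p1), (Kim, 21, rd, Kim, rd), (Kim, 21, rd, Ola, rd), (Kim, 21, rd, Pat, qa), (Kim, 21, rd, Xia, mkt), (Kim, 21, rd, Zed, law), (Kim, 3, mkt, Kim, mkt), (Kim, 3, mkt, Mo, x3), (Mo, 3, x3, Kim, mkt), (Mo, 3, x3, Mo, x3), (Ola, 21, rd, Hal, p1), (Ola, 21, rd, Kim, rd), (Ola, 21, rd, Ola, rd), (Ola, 21, rd, Pat, qa), (Ola, 21, rd, Xia, mkt), (Ola, 21, rd, Zed, law), (Ola, 5, x1, Ola, x1), (Ola, 5, x1, Rae, x1), (Pat, 21, qa, Hal, p1), (Pat, 21, qa, Kim, rd), (Pat, 21, qa, Ola, rd), (Pat, 21, qa, Pat, qa), (Pat, 21, qa, Xia, mkt), (Pat, 21, qa, Zed, law), (Rae, 5, x1, Ola, x1), (Rae, 5, x1, Rae, x1), (Xia, 21, mkt, Hal, p1), (Xia, 21, mkt, Kim, rd), (Xia, 21, mkt, Ola, rd), (Xia, 21, mkt, Pat, qa), (Xia, 21, mkt, Xia, mkt), (Xia, 21, mkt, Zed, law), (Zed, 21, law, Hal, p1), (Zed, 21, law, Kim, rd), (Zed, 21, law, Ola, rd), (Zed, 21, law, Pat, qa), (Zed, 21, law, Xia, mkt), (Zed, 21, law, Zed, law)}
Selection region ≠ region2: {(Hal, 21, p1, Kim, rd), (Hal, 21, p1, Ola, rd), (Hal, 21, p1, Pat, qa), (Hal, 21, p1, Xia, mkt), (Hal, 21, p1, Zed, law), (Kim, 21, rd, Hal, p1), (Kim, 21, rd, Pat, qa), (Kim, 21, rd, Xia, mkt), (Kim, 21, rd, Zed, law), (Kim, 3, mkt, Mo, x3), (Mo, 3, x3, Kim, mkt), (Ola, 21, rd, Hal, p1), (Ola, 21, rd, Pat, qa), (Ola, 21, rd, Xia, mkt), (Ola, 21, rd, Zed, law), (Pat, 21, qa, Hal, p1), (Pat, 21, qa, Kim, rd), (Pat, 21, qa, Ola, rd), (Pat, 21, qa, Xia, mkt), (Pat, 21, qa, Zed, law), (Xia, 21, mkt, Hal, p1), (Xia, 21, mkt, Kim, rd), (Xia, 21, mkt, Ola, rd), (Xia, 21, mkt, Pat, qa), (Xia, 21, mkt, Zed, law), (Zed, 21, law, Hal, p1), (Zed, 21, law, Kim, rd), (Zed, 21, law, Ola, rd), (Zed, 21, law, Pat, qa), (Zed, 21, law, Xia, mkt)}
π[cname2, cid]: project onto (cname2, cid) (22 duplicate(s) eliminated) → {(Hal, 21), (Kim, 21), (Kim, 3), (Mo, 3), (Ola, 21), (Pat, 21), (Xia, 21), (Zed, 21)}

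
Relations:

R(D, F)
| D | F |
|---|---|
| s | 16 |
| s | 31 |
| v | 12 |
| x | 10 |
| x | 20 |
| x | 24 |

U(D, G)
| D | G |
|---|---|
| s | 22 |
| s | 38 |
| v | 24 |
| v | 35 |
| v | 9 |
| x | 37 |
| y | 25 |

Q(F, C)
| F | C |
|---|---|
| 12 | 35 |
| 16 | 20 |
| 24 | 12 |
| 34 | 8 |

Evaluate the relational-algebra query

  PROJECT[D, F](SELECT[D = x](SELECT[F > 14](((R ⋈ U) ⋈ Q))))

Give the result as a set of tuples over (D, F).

{(x, 24)}

Natural join on D: {(s, 16, 22), (s, 16, 38), (s, 31, 22), (s, 31, 38), (v, 12, 24), (v, 12, 35), (v, 12, 9), (x, 10, 37), (x, 20, 37), (x, 24, 37)}
Natural join on F: {(s, 16, 22, 20), (s, 16, 38, 20), (v, 12, 24, 35), (v, 12, 35, 35), (v, 12, 9, 35), (x, 24, 37, 12)}
Apply σ_{F > 14}; surviving tuples: {(s, 16, 22, 20), (s, 16, 38, 20), (x, 24, 37, 12)}
Apply σ_{D = x}; surviving tuples: {(x, 24, 37, 12)}
π_{D, F} gives {(x, 24)}.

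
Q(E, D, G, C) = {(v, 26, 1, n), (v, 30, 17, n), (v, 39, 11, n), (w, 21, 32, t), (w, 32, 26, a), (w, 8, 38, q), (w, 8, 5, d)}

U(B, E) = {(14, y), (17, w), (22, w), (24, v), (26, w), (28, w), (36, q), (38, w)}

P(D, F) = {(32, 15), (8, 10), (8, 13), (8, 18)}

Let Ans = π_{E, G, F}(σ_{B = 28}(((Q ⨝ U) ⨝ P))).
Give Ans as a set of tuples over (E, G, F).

{(w, 26, 15), (w, 38, 10), (w, 38, 13), (w, 38, 18), (w, 5, 10), (w, 5, 13), (w, 5, 18)}

Q ⋈ U (natural join on E): {(v, 26, 1, n, 24), (v, 30, 17, n, 24), (v, 39, 11, n, 24), (w, 21, 32, t, 17), (w, 21, 32, t, 22), (w, 21, 32, t, 26), (w, 21, 32, t, 28), (w, 21, 32, t, 38), (w, 32, 26, a, 17), (w, 32, 26, a, 22), (w, 32, 26, a, 26), (w, 32, 26, a, 28), (w, 32, 26, a, 38), (w, 8, 38, q, 17), (w, 8, 38, q, 22), (w, 8, 38, q, 26), (w, 8, 38, q, 28), (w, 8, 38, q, 38), (w, 8, 5, d, 17), (w, 8, 5, d, 22), (w, 8, 5, d, 26), (w, 8, 5, d, 28), (w, 8, 5, d, 38)}
(Q ⨝ U) ⋈ P (natural join on D): {(w, 32, 26, a, 17, 15), (w, 32, 26, a, 22, 15), (w, 32, 26, a, 26, 15), (w, 32, 26, a, 28, 15), (w, 32, 26, a, 38, 15), (w, 8, 38, q, 17, 10), (w, 8, 38, q, 17, 13), (w, 8, 38, q, 17, 18), (w, 8, 38, q, 22, 10), (w, 8, 38, q, 22, 13), (w, 8, 38, q, 22, 18), (w, 8, 38, q, 26, 10), (w, 8, 38, q, 26, 13), (w, 8, 38, q, 26, 18), (w, 8, 38, q, 28, 10), (w, 8, 38, q, 28, 13), (w, 8, 38, q, 28, 18), (w, 8, 38, q, 38, 10), (w, 8, 38, q, 38, 13), (w, 8, 38, q, 38, 18), (w, 8, 5, d, 17, 10), (w, 8, 5, d, 17, 13), (w, 8, 5, d, 17, 18), (w, 8, 5, d, 22, 10), (w, 8, 5, d, 22, 13), (w, 8, 5, d, 22, 18), (w, 8, 5, d, 26, 10), (w, 8, 5, d, 26, 13), (w, 8, 5, d, 26, 18), (w, 8, 5, d, 28, 10), (w, 8, 5, d, 28, 13), (w, 8, 5, d, 28, 18), (w, 8, 5, d, 38, 10), (w, 8, 5, d, 38, 13), (w, 8, 5, d, 38, 18)}
Filtering on B = 28 leaves {(w, 32, 26, a, 28, 15), (w, 8, 38, q, 28, 10), (w, 8, 38, q, 28, 13), (w, 8, 38, q, 28, 18), (w, 8, 5, d, 28, 10), (w, 8, 5, d, 28, 13), (w, 8, 5, d, 28, 18)}.
Projecting to E, G, F: {(w, 26, 15), (w, 38, 10), (w, 38, 13), (w, 38, 18), (w, 5, 10), (w, 5, 13), (w, 5, 18)}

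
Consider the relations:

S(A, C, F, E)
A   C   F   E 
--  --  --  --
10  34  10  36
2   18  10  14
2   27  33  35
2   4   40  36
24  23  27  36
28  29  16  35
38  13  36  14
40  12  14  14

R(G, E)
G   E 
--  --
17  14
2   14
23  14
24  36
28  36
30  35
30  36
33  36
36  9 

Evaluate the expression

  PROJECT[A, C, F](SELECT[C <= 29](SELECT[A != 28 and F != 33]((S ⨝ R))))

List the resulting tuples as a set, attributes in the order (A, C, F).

{(2, 18, 10), (2, 4, 40), (24, 23, 27), (38, 13, 36), (40, 12, 14)}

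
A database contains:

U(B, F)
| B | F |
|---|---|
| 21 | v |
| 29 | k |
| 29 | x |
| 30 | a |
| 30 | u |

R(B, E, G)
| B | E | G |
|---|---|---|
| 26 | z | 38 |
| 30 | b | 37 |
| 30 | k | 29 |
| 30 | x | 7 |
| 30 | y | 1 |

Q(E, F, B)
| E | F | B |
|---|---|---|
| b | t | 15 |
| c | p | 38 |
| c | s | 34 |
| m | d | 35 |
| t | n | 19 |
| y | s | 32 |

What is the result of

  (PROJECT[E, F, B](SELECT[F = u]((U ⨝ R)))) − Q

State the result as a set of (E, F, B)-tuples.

{(b, u, 30), (k, u, 30), (x, u, 30), (y, u, 30)}

Joining U and R on B yields {(30, a, b, 37), (30, a, k, 29), (30, a, x, 7), (30, a, y, 1), (30, u, b, 37), (30, u, k, 29), (30, u, x, 7), (30, u, y, 1)}.
Selection F = u: {(30, u, b, 37), (30, u, k, 29), (30, u, x, 7), (30, u, y, 1)}
π[E, F, B]: project onto (E, F, B) → {(b, u, 30), (k, u, 30), (x, u, 30), (y, u, 30)}
Taking the difference: {(b, u, 30), (k, u, 30), (x, u, 30), (y, u, 30)}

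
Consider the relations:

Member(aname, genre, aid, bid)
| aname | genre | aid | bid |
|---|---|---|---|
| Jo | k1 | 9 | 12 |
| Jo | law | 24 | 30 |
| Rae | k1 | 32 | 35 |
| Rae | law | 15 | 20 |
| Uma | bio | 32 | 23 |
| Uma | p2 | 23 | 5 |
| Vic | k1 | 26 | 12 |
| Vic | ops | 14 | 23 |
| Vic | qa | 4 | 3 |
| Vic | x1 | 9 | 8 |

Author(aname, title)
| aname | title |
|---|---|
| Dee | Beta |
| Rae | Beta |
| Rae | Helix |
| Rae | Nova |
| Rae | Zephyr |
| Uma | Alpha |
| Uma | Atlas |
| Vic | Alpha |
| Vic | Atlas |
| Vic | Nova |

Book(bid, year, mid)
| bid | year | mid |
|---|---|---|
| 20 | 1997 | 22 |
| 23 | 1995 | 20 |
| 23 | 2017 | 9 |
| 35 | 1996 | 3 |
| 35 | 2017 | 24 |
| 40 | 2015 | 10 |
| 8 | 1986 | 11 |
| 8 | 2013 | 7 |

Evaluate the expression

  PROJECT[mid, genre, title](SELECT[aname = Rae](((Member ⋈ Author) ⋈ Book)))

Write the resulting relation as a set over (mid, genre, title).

{(22, law, Beta), (22, law, Helix), (22, law, Nova), (22, law, Zephyr), (24, k1, Beta), (24, k1, Helix), (24, k1, Nova), (24, k1, Zephyr), (3, k1, Beta), (3, k1, Helix), (3, k1, Nova), (3, k1, Zephyr)}

Natural join on aname: {(Rae, k1, 32, 35, Beta), (Rae, k1, 32, 35, Helix), (Rae, k1, 32, 35, Nova), (Rae, k1, 32, 35, Zephyr), (Rae, law, 15, 20, Beta), (Rae, law, 15, 20, Helix), (Rae, law, 15, 20, Nova), (Rae, law, 15, 20, Zephyr), (Uma, bio, 32, 23, Alpha), (Uma, bio, 32, 23, Atlas), (Uma, p2, 23, 5, Alpha), (Uma, p2, 23, 5, Atlas), (Vic, k1, 26, 12, Alpha), (Vic, k1, 26, 12, Atlas), (Vic, k1, 26, 12, Nova), (Vic, ops, 14, 23, Alpha), (Vic, ops, 14, 23, Atlas), (Vic, ops, 14, 23, Nova), (Vic, qa, 4, 3, Alpha), (Vic, qa, 4, 3, Atlas), (Vic, qa, 4, 3, Nova), (Vic, x1, 9, 8, Alpha), (Vic, x1, 9, 8, Atlas), (Vic, x1, 9, 8, Nova)}
Natural join on bid: {(Rae, k1, 32, 35, Beta, 1996, 3), (Rae, k1, 32, 35, Beta, 2017, 24), (Rae, k1, 32, 35, Helix, 1996, 3), (Rae, k1, 32, 35, Helix, 2017, 24), (Rae, k1, 32, 35, Nova, 1996, 3), (Rae, k1, 32, 35, Nova, 2017, 24), (Rae, k1, 32, 35, Zephyr, 1996, 3), (Rae, k1, 32, 35, Zephyr, 2017, 24), (Rae, law, 15, 20, Beta, 1997, 22), (Rae, law, 15, 20, Helix, 1997, 22), (Rae, law, 15, 20, Nova, 1997, 22), (Rae, law, 15, 20, Zephyr, 1997, 22), (Uma, bio, 32, 23, Alpha, 1995, 20), (Uma, bio, 32, 23, Alpha, 2017, 9), (Uma, bio, 32, 23, Atlas, 1995, 20), (Uma, bio, 32, 23, Atlas, 2017, 9), (Vic, ops, 14, 23, Alpha, 1995, 20), (Vic, ops, 14, 23, Alpha, 2017, 9), (Vic, ops, 14, 23, Atlas, 1995, 20), (Vic, ops, 14, 23, Atlas, 2017, 9), (Vic, ops, 14, 23, Nova, 1995, 20), (Vic, ops, 14, 23, Nova, 2017, 9), (Vic, x1, 9, 8, Alpha, 1986, 11), (Vic, x1, 9, 8, Alpha, 2013, 7), (Vic, x1, 9, 8, Atlas, 1986, 11), (Vic, x1, 9, 8, Atlas, 2013, 7), (Vic, x1, 9, 8, Nova, 1986, 11), (Vic, x1, 9, 8, Nova, 2013, 7)}
Apply σ_{aname = Rae}; surviving tuples: {(Rae, k1, 32, 35, Beta, 1996, 3), (Rae, k1, 32, 35, Beta, 2017, 24), (Rae, k1, 32, 35, Helix, 1996, 3), (Rae, k1, 32, 35, Helix, 2017, 24), (Rae, k1, 32, 35, Nova, 1996, 3), (Rae, k1, 32, 35, Nova, 2017, 24), (Rae, k1, 32, 35, Zephyr, 1996, 3), (Rae, k1, 32, 35, Zephyr, 2017, 24), (Rae, law, 15, 20, Beta, 1997, 22), (Rae, law, 15, 20, Helix, 1997, 22), (Rae, law, 15, 20, Nova, 1997, 22), (Rae, law, 15, 20, Zephyr, 1997, 22)}
Keep only column(s) mid, genre, title: {(22, law, Beta), (22, law, Helix), (22, law, Nova), (22, law, Zephyr), (24, k1, Beta), (24, k1, Helix), (24, k1, Nova), (24, k1, Zephyr), (3, k1, Beta), (3, k1, Helix), (3, k1, Nova), (3, k1, Zephyr)}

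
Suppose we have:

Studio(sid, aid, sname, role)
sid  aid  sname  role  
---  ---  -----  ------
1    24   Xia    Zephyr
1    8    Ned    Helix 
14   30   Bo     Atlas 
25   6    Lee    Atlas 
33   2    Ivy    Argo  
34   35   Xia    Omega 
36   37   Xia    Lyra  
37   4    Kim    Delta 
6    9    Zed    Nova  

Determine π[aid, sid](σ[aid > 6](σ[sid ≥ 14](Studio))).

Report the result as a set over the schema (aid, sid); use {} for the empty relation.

{(30, 14), (35, 34), (37, 36)}

Filtering on sid ≥ 14 leaves {(14, 30, Bo, Atlas), (25, 6, Lee, Atlas), (33, 2, Ivy, Argo), (34, 35, Xia, Omega), (36, 37, Xia, Lyra), (37, 4, Kim, Delta)}.
Filtering on aid > 6 leaves {(14, 30, Bo, Atlas), (34, 35, Xia, Omega), (36, 37, Xia, Lyra)}.
π[aid, sid]: project onto (aid, sid) → {(30, 14), (35, 34), (37, 36)}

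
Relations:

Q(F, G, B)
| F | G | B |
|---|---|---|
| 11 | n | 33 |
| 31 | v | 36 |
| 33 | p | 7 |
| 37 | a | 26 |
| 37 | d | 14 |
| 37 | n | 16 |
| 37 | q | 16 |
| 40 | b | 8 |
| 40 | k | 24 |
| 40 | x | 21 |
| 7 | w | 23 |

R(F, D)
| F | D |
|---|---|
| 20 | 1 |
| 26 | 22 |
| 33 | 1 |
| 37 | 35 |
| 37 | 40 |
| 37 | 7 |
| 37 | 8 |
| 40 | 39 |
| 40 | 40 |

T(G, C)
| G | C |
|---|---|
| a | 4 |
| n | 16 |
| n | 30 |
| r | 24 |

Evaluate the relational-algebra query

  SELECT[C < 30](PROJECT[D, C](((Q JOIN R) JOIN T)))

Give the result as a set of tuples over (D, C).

{(35, 16), (35, 4), (40, 16), (40, 4), (7, 16), (7, 4), (8, 16), (8, 4)}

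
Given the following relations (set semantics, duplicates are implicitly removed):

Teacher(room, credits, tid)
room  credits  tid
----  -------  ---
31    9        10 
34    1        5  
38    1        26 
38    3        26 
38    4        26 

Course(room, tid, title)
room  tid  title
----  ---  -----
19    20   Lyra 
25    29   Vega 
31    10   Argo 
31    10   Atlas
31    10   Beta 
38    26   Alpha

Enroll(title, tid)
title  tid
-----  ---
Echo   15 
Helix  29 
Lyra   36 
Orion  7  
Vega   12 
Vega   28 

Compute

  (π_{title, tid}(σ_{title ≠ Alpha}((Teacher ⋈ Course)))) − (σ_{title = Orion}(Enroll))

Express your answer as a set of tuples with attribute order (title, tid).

Natural join on room, tid: {(31, 9, 10, Argo), (31, 9, 10, Atlas), (31, 9, 10, Beta), (38, 1, 26, Alpha), (38, 3, 26, Alpha), (38, 4, 26, Alpha)}
σ[title ≠ Alpha]: keep tuples satisfying title ≠ Alpha → {(31, 9, 10, Argo), (31, 9, 10, Atlas), (31, 9, 10, Beta)}
Keep only column(s) title, tid: {(Argo, 10), (Atlas, 10), (Beta, 10)}
σ[title = Orion]: keep tuples satisfying title = Orion → {(Orion, 7)}
Taking the difference: {(Argo, 10), (Atlas, 10), (Beta, 10)}

{(Argo, 10), (Atlas, 10), (Beta, 10)}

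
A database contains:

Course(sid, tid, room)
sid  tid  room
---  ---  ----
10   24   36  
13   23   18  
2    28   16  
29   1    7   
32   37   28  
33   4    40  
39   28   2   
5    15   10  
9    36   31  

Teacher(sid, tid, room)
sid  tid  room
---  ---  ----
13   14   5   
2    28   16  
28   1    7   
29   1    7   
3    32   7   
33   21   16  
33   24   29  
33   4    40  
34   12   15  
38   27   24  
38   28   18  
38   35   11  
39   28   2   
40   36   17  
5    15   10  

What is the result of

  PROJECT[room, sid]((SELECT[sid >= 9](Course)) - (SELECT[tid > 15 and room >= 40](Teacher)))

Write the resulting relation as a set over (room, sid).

Apply σ_{sid >= 9}; surviving tuples: {(10, 24, 36), (13, 23, 18), (29, 1, 7), (32, 37, 28), (33, 4, 40), (39, 28, 2), (9, 36, 31)}
Apply σ_{tid > 15 and room >= 40}; surviving tuples: {}
Taking the difference: {(10, 24, 36), (13, 23, 18), (29, 1, 7), (32, 37, 28), (33, 4, 40), (39, 28, 2), (9, 36, 31)}
π[room, sid]: project onto (room, sid) → {(18, 13), (2, 39), (28, 32), (31, 9), (36, 10), (40, 33), (7, 29)}

{(18, 13), (2, 39), (28, 32), (31, 9), (36, 10), (40, 33), (7, 29)}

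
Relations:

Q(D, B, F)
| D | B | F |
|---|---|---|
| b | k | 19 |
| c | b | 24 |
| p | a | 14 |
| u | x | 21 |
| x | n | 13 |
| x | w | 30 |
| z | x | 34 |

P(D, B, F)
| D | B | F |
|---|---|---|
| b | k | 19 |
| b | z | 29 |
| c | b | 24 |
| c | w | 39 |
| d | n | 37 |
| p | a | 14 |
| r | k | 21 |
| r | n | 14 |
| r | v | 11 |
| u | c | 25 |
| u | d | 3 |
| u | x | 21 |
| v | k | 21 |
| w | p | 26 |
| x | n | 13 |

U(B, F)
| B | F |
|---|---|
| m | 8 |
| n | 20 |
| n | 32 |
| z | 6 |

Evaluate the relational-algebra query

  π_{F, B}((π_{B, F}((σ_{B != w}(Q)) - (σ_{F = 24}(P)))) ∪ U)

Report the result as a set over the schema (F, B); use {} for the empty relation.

{(13, n), (14, a), (19, k), (20, n), (21, x), (32, n), (34, x), (6, z), (8, m)}

Filtering on B != w leaves {(b, k, 19), (c, b, 24), (p, a, 14), (u, x, 21), (x, n, 13), (z, x, 34)}.
Filtering on F = 24 leaves {(c, b, 24)}.
Difference: {(b, k, 19), (c, b, 24), (p, a, 14), (u, x, 21), (x, n, 13), (z, x, 34)} with {(c, b, 24)} → {(b, k, 19), (p, a, 14), (u, x, 21), (x, n, 13), (z, x, 34)}
π_{B, F} gives {(a, 14), (k, 19), (n, 13), (x, 21), (x, 34)}.
Union: {(a, 14), (k, 19), (n, 13), (x, 21), (x, 34)} with {(m, 8), (n, 20), (n, 32), (z, 6)} → {(a, 14), (k, 19), (m, 8), (n, 13), (n, 20), (n, 32), (x, 21), (x, 34), (z, 6)}
π_{F, B} gives {(13, n), (14, a), (19, k), (20, n), (21, x), (32, n), (34, x), (6, z), (8, m)}.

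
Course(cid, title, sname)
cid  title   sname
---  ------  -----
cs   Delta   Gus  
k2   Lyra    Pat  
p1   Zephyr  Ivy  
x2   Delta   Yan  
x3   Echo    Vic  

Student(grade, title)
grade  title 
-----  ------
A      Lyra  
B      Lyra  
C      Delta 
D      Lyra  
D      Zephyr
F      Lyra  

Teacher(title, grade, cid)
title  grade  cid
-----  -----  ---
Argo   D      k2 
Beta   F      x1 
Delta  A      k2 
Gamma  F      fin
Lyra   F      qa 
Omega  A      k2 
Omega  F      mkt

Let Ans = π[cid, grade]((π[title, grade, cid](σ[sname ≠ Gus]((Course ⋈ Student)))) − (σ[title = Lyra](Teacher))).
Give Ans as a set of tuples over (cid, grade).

Joining Course and Student on title yields {(cs, Delta, Gus, C), (k2, Lyra, Pat, A), (k2, Lyra, Pat, B), (k2, Lyra, Pat, D), (k2, Lyra, Pat, F), (p1, Zephyr, Ivy, D), (x2, Delta, Yan, C)}.
Apply σ_{sname ≠ Gus}; surviving tuples: {(k2, Lyra, Pat, A), (k2, Lyra, Pat, B), (k2, Lyra, Pat, D), (k2, Lyra, Pat, F), (p1, Zephyr, Ivy, D), (x2, Delta, Yan, C)}
π_{title, grade, cid} gives {(Delta, C, x2), (Lyra, A, k2), (Lyra, B, k2), (Lyra, D, k2), (Lyra, F, k2), (Zephyr, D, p1)}.
Apply σ_{title = Lyra}; surviving tuples: {(Lyra, F, qa)}
Set difference of the two operands is {(Delta, C, x2), (Lyra, A, k2), (Lyra, B, k2), (Lyra, D, k2), (Lyra, F, k2), (Zephyr, D, p1)}.
π_{cid, grade} gives {(k2, A), (k2, B), (k2, D), (k2, F), (p1, D), (x2, C)}.

{(k2, A), (k2, B), (k2, D), (k2, F), (p1, D), (x2, C)}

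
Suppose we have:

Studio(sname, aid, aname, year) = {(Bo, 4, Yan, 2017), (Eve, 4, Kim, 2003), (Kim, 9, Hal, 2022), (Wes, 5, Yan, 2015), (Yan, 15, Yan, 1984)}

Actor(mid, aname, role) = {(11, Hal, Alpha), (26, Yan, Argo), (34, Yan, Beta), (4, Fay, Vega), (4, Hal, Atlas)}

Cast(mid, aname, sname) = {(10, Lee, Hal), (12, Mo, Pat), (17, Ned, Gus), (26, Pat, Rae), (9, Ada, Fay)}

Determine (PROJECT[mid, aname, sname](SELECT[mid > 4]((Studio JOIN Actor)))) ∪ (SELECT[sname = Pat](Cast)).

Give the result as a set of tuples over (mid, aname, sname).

{(11, Hal, Kim), (12, Mo, Pat), (26, Yan, Bo), (26, Yan, Wes), (26, Yan, Yan), (34, Yan, Bo), (34, Yan, Wes), (34, Yan, Yan)}

Natural join on aname: {(Bo, 4, Yan, 2017, 26, Argo), (Bo, 4, Yan, 2017, 34, Beta), (Kim, 9, Hal, 2022, 11, Alpha), (Kim, 9, Hal, 2022, 4, Atlas), (Wes, 5, Yan, 2015, 26, Argo), (Wes, 5, Yan, 2015, 34, Beta), (Yan, 15, Yan, 1984, 26, Argo), (Yan, 15, Yan, 1984, 34, Beta)}
σ[mid > 4]: keep tuples satisfying mid > 4 → {(Bo, 4, Yan, 2017, 26, Argo), (Bo, 4, Yan, 2017, 34, Beta), (Kim, 9, Hal, 2022, 11, Alpha), (Wes, 5, Yan, 2015, 26, Argo), (Wes, 5, Yan, 2015, 34, Beta), (Yan, 15, Yan, 1984, 26, Argo), (Yan, 15, Yan, 1984, 34, Beta)}
Projecting to mid, aname, sname: {(11, Hal, Kim), (26, Yan, Bo), (26, Yan, Wes), (26, Yan, Yan), (34, Yan, Bo), (34, Yan, Wes), (34, Yan, Yan)}
σ[sname = Pat]: keep tuples satisfying sname = Pat → {(12, Mo, Pat)}
Union: {(11, Hal, Kim), (26, Yan, Bo), (26, Yan, Wes), (26, Yan, Yan), (34, Yan, Bo), (34, Yan, Wes), (34, Yan, Yan)} with {(12, Mo, Pat)} → {(11, Hal, Kim), (12, Mo, Pat), (26, Yan, Bo), (26, Yan, Wes), (26, Yan, Yan), (34, Yan, Bo), (34, Yan, Wes), (34, Yan, Yan)}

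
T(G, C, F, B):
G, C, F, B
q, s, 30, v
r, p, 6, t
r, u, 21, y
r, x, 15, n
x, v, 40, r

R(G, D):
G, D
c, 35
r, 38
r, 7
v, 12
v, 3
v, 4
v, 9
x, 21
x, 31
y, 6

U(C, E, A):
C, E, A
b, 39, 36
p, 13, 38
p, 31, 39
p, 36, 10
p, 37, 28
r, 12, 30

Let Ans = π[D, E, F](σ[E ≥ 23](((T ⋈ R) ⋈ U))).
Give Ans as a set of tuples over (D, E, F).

{(38, 31, 6), (38, 36, 6), (38, 37, 6), (7, 31, 6), (7, 36, 6), (7, 37, 6)}

T ⋈ R (natural join on G): {(r, p, 6, t, 38), (r, p, 6, t, 7), (r, u, 21, y, 38), (r, u, 21, y, 7), (r, x, 15, n, 38), (r, x, 15, n, 7), (x, v, 40, r, 21), (x, v, 40, r, 31)}
(T ⋈ R) ⋈ U (natural join on C): {(r, p, 6, t, 38, 13, 38), (r, p, 6, t, 38, 31, 39), (r, p, 6, t, 38, 36, 10), (r, p, 6, t, 38, 37, 28), (r, p, 6, t, 7, 13, 38), (r, p, 6, t, 7, 31, 39), (r, p, 6, t, 7, 36, 10), (r, p, 6, t, 7, 37, 28)}
Apply σ_{E ≥ 23}; surviving tuples: {(r, p, 6, t, 38, 31, 39), (r, p, 6, t, 38, 36, 10), (r, p, 6, t, 38, 37, 28), (r, p, 6, t, 7, 31, 39), (r, p, 6, t, 7, 36, 10), (r, p, 6, t, 7, 37, 28)}
π_{D, E, F} gives {(38, 31, 6), (38, 36, 6), (38, 37, 6), (7, 31, 6), (7, 36, 6), (7, 37, 6)}.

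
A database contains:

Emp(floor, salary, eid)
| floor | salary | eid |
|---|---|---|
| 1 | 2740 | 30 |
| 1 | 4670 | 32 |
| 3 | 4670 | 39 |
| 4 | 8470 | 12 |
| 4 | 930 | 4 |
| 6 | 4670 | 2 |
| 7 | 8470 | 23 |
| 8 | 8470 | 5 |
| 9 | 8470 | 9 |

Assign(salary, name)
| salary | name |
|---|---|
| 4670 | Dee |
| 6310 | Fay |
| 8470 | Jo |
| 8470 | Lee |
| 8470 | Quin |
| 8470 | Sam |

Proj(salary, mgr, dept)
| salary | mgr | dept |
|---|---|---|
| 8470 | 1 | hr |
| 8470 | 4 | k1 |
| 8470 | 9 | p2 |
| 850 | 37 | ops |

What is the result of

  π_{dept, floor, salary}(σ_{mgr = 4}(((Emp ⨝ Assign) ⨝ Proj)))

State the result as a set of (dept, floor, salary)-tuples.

{(k1, 4, 8470), (k1, 7, 8470), (k1, 8, 8470), (k1, 9, 8470)}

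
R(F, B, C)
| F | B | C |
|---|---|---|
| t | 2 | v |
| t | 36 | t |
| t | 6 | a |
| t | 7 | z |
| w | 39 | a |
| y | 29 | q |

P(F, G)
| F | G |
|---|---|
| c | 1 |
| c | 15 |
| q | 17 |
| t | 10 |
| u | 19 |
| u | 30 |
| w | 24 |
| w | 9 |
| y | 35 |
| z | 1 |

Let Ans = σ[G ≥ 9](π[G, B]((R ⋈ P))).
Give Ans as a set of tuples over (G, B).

{(10, 2), (10, 36), (10, 6), (10, 7), (24, 39), (35, 29), (9, 39)}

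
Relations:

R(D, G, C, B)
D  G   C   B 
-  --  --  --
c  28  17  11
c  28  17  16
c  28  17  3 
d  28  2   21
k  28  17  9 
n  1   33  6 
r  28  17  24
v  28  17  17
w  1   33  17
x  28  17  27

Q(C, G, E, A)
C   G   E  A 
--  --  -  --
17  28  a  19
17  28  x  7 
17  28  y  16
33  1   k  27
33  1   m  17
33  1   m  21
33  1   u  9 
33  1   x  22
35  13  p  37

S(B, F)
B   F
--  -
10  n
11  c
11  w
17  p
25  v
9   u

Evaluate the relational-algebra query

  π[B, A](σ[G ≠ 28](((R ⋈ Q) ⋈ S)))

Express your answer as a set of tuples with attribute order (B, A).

Joining R and Q on G, C yields {(c, 28, 17, 11, a, 19), (c, 28, 17, 11, x, 7), (c, 28, 17, 11, y, 16), (c, 28, 17, 16, a, 19), (c, 28, 17, 16, x, 7), (c, 28, 17, 16, y, 16), (c, 28, 17, 3, a, 19), (c, 28, 17, 3, x, 7), (c, 28, 17, 3, y, 16), (k, 28, 17, 9, a, 19), (k, 28, 17, 9, x, 7), (k, 28, 17, 9, y, 16), (n, 1, 33, 6, k, 27), (n, 1, 33, 6, m, 17), (n, 1, 33, 6, m, 21), (n, 1, 33, 6, u, 9), (n, 1, 33, 6, x, 22), (r, 28, 17, 24, a, 19), (r, 28, 17, 24, x, 7), (r, 28, 17, 24, y, 16), (v, 28, 17, 17, a, 19), (v, 28, 17, 17, x, 7), (v, 28, 17, 17, y, 16), (w, 1, 33, 17, k, 27), (w, 1, 33, 17, m, 17), (w, 1, 33, 17, m, 21), (w, 1, 33, 17, u, 9), (w, 1, 33, 17, x, 22), (x, 28, 17, 27, a, 19), (x, 28, 17, 27, x, 7), (x, 28, 17, 27, y, 16)}.
Joining (R ⋈ Q) and S on B yields {(c, 28, 17, 11, a, 19, c), (c, 28, 17, 11, a, 19, w), (c, 28, 17, 11, x, 7, c), (c, 28, 17, 11, x, 7, w), (c, 28, 17, 11, y, 16, c), (c, 28, 17, 11, y, 16, w), (k, 28, 17, 9, a, 19, u), (k, 28, 17, 9, x, 7, u), (k, 28, 17, 9, y, 16, u), (v, 28, 17, 17, a, 19, p), (v, 28, 17, 17, x, 7, p), (v, 28, 17, 17, y, 16, p), (w, 1, 33, 17, k, 27, p), (w, 1, 33, 17, m, 17, p), (w, 1, 33, 17, m, 21, p), (w, 1, 33, 17, u, 9, p), (w, 1, 33, 17, x, 22, p)}.
Selection G ≠ 28: {(w, 1, 33, 17, k, 27, p), (w, 1, 33, 17, m, 17, p), (w, 1, 33, 17, m, 21, p), (w, 1, 33, 17, u, 9, p), (w, 1, 33, 17, x, 22, p)}
Keep only column(s) B, A: {(17, 17), (17, 21), (17, 22), (17, 27), (17, 9)}

{(17, 17), (17, 21), (17, 22), (17, 27), (17, 9)}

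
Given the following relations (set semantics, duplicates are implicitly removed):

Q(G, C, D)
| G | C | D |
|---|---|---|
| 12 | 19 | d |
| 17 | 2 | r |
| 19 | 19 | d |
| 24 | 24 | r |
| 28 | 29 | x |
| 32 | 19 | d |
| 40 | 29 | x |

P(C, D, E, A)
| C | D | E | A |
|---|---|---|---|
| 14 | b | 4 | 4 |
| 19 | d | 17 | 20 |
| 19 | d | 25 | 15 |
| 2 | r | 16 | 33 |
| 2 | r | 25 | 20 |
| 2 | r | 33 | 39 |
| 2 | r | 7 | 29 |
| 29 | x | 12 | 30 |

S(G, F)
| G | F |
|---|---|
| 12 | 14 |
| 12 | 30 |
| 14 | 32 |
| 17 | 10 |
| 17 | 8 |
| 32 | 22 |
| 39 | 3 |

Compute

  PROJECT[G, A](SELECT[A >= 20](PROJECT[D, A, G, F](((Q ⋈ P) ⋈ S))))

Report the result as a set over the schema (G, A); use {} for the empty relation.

{(12, 20), (17, 20), (17, 29), (17, 33), (17, 39), (32, 20)}

Q ⋈ P (natural join on C, D): {(12, 19, d, 17, 20), (12, 19, d, 25, 15), (17, 2, r, 16, 33), (17, 2, r, 25, 20), (17, 2, r, 33, 39), (17, 2, r, 7, 29), (19, 19, d, 17, 20), (19, 19, d, 25, 15), (28, 29, x, 12, 30), (32, 19, d, 17, 20), (32, 19, d, 25, 15), (40, 29, x, 12, 30)}
(Q ⋈ P) ⋈ S (natural join on G): {(12, 19, d, 17, 20, 14), (12, 19, d, 17, 20, 30), (12, 19, d, 25, 15, 14), (12, 19, d, 25, 15, 30), (17, 2, r, 16, 33, 10), (17, 2, r, 16, 33, 8), (17, 2, r, 25, 20, 10), (17, 2, r, 25, 20, 8), (17, 2, r, 33, 39, 10), (17, 2, r, 33, 39, 8), (17, 2, r, 7, 29, 10), (17, 2, r, 7, 29, 8), (32, 19, d, 17, 20, 22), (32, 19, d, 25, 15, 22)}
Projecting to D, A, G, F: {(d, 15, 12, 14), (d, 15, 12, 30), (d, 15, 32, 22), (d, 20, 12, 14), (d, 20, 12, 30), (d, 20, 32, 22), (r, 20, 17, 10), (r, 20, 17, 8), (r, 29, 17, 10), (r, 29, 17, 8), (r, 33, 17, 10), (r, 33, 17, 8), (r, 39, 17, 10), (r, 39, 17, 8)}
Apply σ_{A >= 20}; surviving tuples: {(d, 20, 12, 14), (d, 20, 12, 30), (d, 20, 32, 22), (r, 20, 17, 10), (r, 20, 17, 8), (r, 29, 17, 10), (r, 29, 17, 8), (r, 33, 17, 10), (r, 33, 17, 8), (r, 39, 17, 10), (r, 39, 17, 8)}
Projecting to G, A (5 duplicate(s) eliminated): {(12, 20), (17, 20), (17, 29), (17, 33), (17, 39), (32, 20)}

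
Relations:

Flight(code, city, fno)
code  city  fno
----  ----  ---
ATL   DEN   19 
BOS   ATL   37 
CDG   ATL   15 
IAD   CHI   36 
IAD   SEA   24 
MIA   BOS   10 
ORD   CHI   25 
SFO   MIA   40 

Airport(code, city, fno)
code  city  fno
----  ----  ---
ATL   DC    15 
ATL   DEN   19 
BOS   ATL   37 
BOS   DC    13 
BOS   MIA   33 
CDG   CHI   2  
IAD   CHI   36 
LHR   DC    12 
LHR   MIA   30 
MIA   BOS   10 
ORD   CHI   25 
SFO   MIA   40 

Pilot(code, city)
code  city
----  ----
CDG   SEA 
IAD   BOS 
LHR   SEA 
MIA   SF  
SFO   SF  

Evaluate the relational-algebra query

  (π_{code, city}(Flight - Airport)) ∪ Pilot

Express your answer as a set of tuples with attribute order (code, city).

Taking the difference: {(CDG, ATL, 15), (IAD, SEA, 24)}
Projecting to code, city: {(CDG, ATL), (IAD, SEA)}
Taking the union: {(CDG, ATL), (CDG, SEA), (IAD, BOS), (IAD, SEA), (LHR, SEA), (MIA, SF), (SFO, SF)}

{(CDG, ATL), (CDG, SEA), (IAD, BOS), (IAD, SEA), (LHR, SEA), (MIA, SF), (SFO, SF)}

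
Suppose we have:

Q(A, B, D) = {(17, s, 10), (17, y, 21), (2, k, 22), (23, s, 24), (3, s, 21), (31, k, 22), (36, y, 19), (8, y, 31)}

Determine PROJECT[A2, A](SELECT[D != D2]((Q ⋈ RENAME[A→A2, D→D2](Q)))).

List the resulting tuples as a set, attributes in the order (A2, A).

{(17, 23), (17, 3), (17, 36), (17, 8), (23, 17), (23, 3), (3, 17), (3, 23), (36, 17), (36, 8), (8, 17), (8, 36)}

ρ[A→A2, D→D2]: schema becomes (A2, B, D2); tuples unchanged.
Joining Q and RENAME[A→A2, D→D2](Q) on B yields {(17, s, 10, 17, 10), (17, s, 10, 23, 24), (17, s, 10, 3, 21), (17, y, 21, 17, 21), (17, y, 21, 36, 19), (17, y, 21, 8, 31), (2, k, 22, 2, 22), (2, k, 22, 31, 22), (23, s, 24, 17, 10), (23, s, 24, 23, 24), (23, s, 24, 3, 21), (3, s, 21, 17, 10), (3, s, 21, 23, 24), (3, s, 21, 3, 21), (31, k, 22, 2, 22), (31, k, 22, 31, 22), (36, y, 19, 17, 21), (36, y, 19, 36, 19), (36, y, 19, 8, 31), (8, y, 31, 17, 21), (8, y, 31, 36, 19), (8, y, 31, 8, 31)}.
σ[D != D2]: keep tuples satisfying D != D2 → {(17, s, 10, 23, 24), (17, s, 10, 3, 21), (17, y, 21, 36, 19), (17, y, 21, 8, 31), (23, s, 24, 17, 10), (23, s, 24, 3, 21), (3, s, 21, 17, 10), (3, s, 21, 23, 24), (36, y, 19, 17, 21), (36, y, 19, 8, 31), (8, y, 31, 17, 21), (8, y, 31, 36, 19)}
Projecting to A2, A: {(17, 23), (17, 3), (17, 36), (17, 8), (23, 17), (23, 3), (3, 17), (3, 23), (36, 17), (36, 8), (8, 17), (8, 36)}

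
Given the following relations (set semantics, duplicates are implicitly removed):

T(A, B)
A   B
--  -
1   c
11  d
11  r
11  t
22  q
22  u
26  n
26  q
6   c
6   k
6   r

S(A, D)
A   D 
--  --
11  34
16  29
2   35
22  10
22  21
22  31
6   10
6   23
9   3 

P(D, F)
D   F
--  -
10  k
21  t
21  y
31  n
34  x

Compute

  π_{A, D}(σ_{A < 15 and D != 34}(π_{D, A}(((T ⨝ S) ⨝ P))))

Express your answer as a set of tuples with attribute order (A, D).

{(6, 10)}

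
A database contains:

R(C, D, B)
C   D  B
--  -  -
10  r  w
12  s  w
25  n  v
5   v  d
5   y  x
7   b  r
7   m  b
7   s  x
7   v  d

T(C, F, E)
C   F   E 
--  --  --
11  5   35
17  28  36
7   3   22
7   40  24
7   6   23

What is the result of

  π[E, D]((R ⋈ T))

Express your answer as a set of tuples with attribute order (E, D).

{(22, b), (22, m), (22, s), (22, v), (23, b), (23, m), (23, s), (23, v), (24, b), (24, m), (24, s), (24, v)}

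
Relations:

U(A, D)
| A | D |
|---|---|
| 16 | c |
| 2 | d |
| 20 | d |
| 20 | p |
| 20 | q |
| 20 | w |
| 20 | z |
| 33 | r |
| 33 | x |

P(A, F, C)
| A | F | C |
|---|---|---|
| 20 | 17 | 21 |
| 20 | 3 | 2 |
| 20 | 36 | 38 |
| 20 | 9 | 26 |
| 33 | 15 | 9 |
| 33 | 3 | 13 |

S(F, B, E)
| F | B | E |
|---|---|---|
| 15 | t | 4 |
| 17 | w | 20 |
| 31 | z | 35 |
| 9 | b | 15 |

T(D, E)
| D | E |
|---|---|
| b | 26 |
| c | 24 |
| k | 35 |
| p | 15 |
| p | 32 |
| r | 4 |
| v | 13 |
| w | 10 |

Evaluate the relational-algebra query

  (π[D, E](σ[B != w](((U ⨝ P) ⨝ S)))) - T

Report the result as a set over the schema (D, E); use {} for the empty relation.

{(d, 15), (q, 15), (w, 15), (x, 4), (z, 15)}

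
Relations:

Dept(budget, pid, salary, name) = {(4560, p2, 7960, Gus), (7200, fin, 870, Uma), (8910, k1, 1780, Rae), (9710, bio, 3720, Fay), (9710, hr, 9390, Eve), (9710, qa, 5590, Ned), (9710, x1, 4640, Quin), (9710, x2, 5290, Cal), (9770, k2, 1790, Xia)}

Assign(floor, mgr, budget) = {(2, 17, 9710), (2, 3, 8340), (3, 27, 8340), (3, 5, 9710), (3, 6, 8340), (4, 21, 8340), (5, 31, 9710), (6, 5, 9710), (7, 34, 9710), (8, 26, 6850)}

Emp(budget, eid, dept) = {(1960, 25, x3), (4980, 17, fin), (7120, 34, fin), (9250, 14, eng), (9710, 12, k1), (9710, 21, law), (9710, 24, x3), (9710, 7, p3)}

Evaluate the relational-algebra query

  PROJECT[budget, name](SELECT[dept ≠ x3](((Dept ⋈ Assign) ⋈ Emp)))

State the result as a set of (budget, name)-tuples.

{(9710, Cal), (9710, Eve), (9710, Fay), (9710, Ned), (9710, Quin)}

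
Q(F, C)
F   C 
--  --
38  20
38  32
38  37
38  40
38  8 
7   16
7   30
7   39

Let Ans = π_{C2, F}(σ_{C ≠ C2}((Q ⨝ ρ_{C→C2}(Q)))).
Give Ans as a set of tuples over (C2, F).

{(16, 7), (20, 38), (30, 7), (32, 38), (37, 38), (39, 7), (40, 38), (8, 38)}

ρ[C→C2]: schema becomes (F, C2); tuples unchanged.
Q ⋈ ρ_{C→C2}(Q) (natural join on F): {(38, 20, 20), (38, 20, 32), (38, 20, 37), (38, 20, 40), (38, 20, 8), (38, 32, 20), (38, 32, 32), (38, 32, 37), (38, 32, 40), (38, 32, 8), (38, 37, 20), (38, 37, 32), (38, 37, 37), (38, 37, 40), (38, 37, 8), (38, 40, 20), (38, 40, 32), (38, 40, 37), (38, 40, 40), (38, 40, 8), (38, 8, 20), (38, 8, 32), (38, 8, 37), (38, 8, 40), (38, 8, 8), (7, 16, 16), (7, 16, 30), (7, 16, 39), (7, 30, 16), (7, 30, 30), (7, 30, 39), (7, 39, 16), (7, 39, 30), (7, 39, 39)}
Apply σ_{C ≠ C2}; surviving tuples: {(38, 20, 32), (38, 20, 37), (38, 20, 40), (38, 20, 8), (38, 32, 20), (38, 32, 37), (38, 32, 40), (38, 32, 8), (38, 37, 20), (38, 37, 32), (38, 37, 40), (38, 37, 8), (38, 40, 20), (38, 40, 32), (38, 40, 37), (38, 40, 8), (38, 8, 20), (38, 8, 32), (38, 8, 37), (38, 8, 40), (7, 16, 30), (7, 16, 39), (7, 30, 16), (7, 30, 39), (7, 39, 16), (7, 39, 30)}
Keep only column(s) C2, F (18 duplicate(s) eliminated): {(16, 7), (20, 38), (30, 7), (32, 38), (37, 38), (39, 7), (40, 38), (8, 38)}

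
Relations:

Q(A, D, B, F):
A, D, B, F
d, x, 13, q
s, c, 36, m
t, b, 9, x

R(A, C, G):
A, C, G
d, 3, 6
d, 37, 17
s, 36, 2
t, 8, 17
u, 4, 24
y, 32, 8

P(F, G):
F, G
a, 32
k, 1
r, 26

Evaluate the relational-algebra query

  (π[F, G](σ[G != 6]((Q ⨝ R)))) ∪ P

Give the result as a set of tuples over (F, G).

{(a, 32), (k, 1), (m, 2), (q, 17), (r, 26), (x, 17)}

Natural join on A: {(d, x, 13, q, 3, 6), (d, x, 13, q, 37, 17), (s, c, 36, m, 36, 2), (t, b, 9, x, 8, 17)}
Filtering on G != 6 leaves {(d, x, 13, q, 37, 17), (s, c, 36, m, 36, 2), (t, b, 9, x, 8, 17)}.
π[F, G]: project onto (F, G) → {(m, 2), (q, 17), (x, 17)}
Taking the union: {(a, 32), (k, 1), (m, 2), (q, 17), (r, 26), (x, 17)}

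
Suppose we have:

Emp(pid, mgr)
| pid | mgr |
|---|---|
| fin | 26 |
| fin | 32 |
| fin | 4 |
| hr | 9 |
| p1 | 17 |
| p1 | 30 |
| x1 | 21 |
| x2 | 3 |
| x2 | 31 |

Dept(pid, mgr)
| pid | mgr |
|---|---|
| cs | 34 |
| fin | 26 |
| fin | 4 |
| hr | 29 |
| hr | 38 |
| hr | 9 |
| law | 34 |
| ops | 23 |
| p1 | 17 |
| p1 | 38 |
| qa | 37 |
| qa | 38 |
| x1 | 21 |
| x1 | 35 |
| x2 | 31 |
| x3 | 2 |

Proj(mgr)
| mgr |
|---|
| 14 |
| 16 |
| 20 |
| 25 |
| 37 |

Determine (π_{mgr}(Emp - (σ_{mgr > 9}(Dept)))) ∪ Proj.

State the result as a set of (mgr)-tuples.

σ[mgr > 9]: keep tuples satisfying mgr > 9 → {(cs, 34), (fin, 26), (hr, 29), (hr, 38), (law, 34), (ops, 23), (p1, 17), (p1, 38), (qa, 37), (qa, 38), (x1, 21), (x1, 35), (x2, 31)}
Difference: {(fin, 26), (fin, 32), (fin, 4), (hr, 9), (p1, 17), (p1, 30), (x1, 21), (x2, 3), (x2, 31)} with {(cs, 34), (fin, 26), (hr, 29), (hr, 38), (law, 34), (ops, 23), (p1, 17), (p1, 38), (qa, 37), (qa, 38), (x1, 21), (x1, 35), (x2, 31)} → {(fin, 32), (fin, 4), (hr, 9), (p1, 30), (x2, 3)}
Keep only column(s) mgr: {3, 30, 32, 4, 9}
Union: {3, 30, 32, 4, 9} with {14, 16, 20, 25, 37} → {14, 16, 20, 25, 3, 30, 32, 37, 4, 9}

{14, 16, 20, 25, 3, 30, 32, 37, 4, 9}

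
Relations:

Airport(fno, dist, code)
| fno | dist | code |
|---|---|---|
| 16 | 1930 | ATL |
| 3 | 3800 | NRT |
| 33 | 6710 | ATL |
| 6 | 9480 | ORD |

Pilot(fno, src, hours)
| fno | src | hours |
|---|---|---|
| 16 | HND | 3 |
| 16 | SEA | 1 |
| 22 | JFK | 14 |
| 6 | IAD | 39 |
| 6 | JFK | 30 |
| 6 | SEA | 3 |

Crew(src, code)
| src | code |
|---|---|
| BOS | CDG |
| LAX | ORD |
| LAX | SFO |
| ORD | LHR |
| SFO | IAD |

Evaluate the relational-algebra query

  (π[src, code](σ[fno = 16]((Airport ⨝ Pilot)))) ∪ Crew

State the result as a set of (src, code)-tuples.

{(BOS, CDG), (HND, ATL), (LAX, ORD), (LAX, SFO), (ORD, LHR), (SEA, ATL), (SFO, IAD)}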